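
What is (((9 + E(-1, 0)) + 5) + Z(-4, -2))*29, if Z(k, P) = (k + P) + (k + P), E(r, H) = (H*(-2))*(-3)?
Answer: 58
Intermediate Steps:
E(r, H) = 6*H (E(r, H) = -2*H*(-3) = 6*H)
Z(k, P) = 2*P + 2*k (Z(k, P) = (P + k) + (P + k) = 2*P + 2*k)
(((9 + E(-1, 0)) + 5) + Z(-4, -2))*29 = (((9 + 6*0) + 5) + (2*(-2) + 2*(-4)))*29 = (((9 + 0) + 5) + (-4 - 8))*29 = ((9 + 5) - 12)*29 = (14 - 12)*29 = 2*29 = 58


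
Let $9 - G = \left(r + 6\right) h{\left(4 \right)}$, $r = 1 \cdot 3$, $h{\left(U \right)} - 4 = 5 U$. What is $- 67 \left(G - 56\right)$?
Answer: $17621$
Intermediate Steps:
$h{\left(U \right)} = 4 + 5 U$
$r = 3$
$G = -207$ ($G = 9 - \left(3 + 6\right) \left(4 + 5 \cdot 4\right) = 9 - 9 \left(4 + 20\right) = 9 - 9 \cdot 24 = 9 - 216 = -207$)
$- 67 \left(G - 56\right) = - 67 \left(-207 - 56\right) = \left(-67\right) \left(-263\right) = 17621$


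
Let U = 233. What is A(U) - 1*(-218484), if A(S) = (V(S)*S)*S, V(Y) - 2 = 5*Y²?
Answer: 14736804667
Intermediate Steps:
V(Y) = 2 + 5*Y²
A(S) = S²*(2 + 5*S²) (A(S) = ((2 + 5*S²)*S)*S = (S*(2 + 5*S²))*S = S²*(2 + 5*S²))
A(U) - 1*(-218484) = 233²*(2 + 5*233²) - 1*(-218484) = 54289*(2 + 5*54289) + 218484 = 54289*(2 + 271445) + 218484 = 54289*271447 + 218484 = 14736586183 + 218484 = 14736804667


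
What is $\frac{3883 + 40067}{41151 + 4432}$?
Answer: $\frac{43950}{45583} \approx 0.96418$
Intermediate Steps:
$\frac{3883 + 40067}{41151 + 4432} = \frac{43950}{45583}$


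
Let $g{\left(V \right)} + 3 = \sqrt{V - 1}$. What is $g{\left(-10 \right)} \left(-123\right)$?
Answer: $369 - 123 i \sqrt{11} \approx 369.0 - 407.94 i$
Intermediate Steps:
$g{\left(V \right)} = -3 + \sqrt{-1 + V}$ ($g{\left(V \right)} = -3 + \sqrt{V - 1} = -3 + \sqrt{-1 + V}$)
$g{\left(-10 \right)} \left(-123\right) = \left(-3 + \sqrt{-1 - 10}\right) \left(-123\right) = \left(-3 + \sqrt{-11}\right) \left(-123\right) = \left(-3 + i \sqrt{11}\right) \left(-123\right) = 369 - 123 i \sqrt{11}$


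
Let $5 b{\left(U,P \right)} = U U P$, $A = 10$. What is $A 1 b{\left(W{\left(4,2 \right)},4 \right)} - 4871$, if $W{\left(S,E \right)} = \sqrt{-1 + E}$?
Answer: $-4863$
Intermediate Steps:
$b{\left(U,P \right)} = \frac{P U^{2}}{5}$ ($b{\left(U,P \right)} = \frac{U U P}{5} = \frac{U^{2} P}{5} = \frac{P U^{2}}{5}$)
$A 1 b{\left(W{\left(4,2 \right)},4 \right)} - 4871 = 10 \cdot 1 \cdot \frac{1}{5} \cdot 4 \left(\sqrt{-1 + 2}\right)^{2} - 4871 = 10 \cdot \frac{1}{5} \cdot 4 \left(\sqrt{1}\right)^{2} - 4871 = 10 \cdot \frac{1}{5} \cdot 4 \cdot 1^{2} - 4871 = 10 \cdot \frac{1}{5} \cdot 4 \cdot 1 - 4871 = 10 \cdot \frac{4}{5} - 4871 = 8 - 4871 = -4863$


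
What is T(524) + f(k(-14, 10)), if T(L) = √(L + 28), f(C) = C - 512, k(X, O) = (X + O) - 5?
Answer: -521 + 2*√138 ≈ -497.51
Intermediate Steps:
k(X, O) = -5 + O + X (k(X, O) = (O + X) - 5 = -5 + O + X)
f(C) = -512 + C
T(L) = √(28 + L)
T(524) + f(k(-14, 10)) = √(28 + 524) + (-512 + (-5 + 10 - 14)) = √552 + (-512 - 9) = 2*√138 - 521 = -521 + 2*√138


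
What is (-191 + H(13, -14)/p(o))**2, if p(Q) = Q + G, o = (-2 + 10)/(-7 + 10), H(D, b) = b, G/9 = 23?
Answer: 14443472761/395641 ≈ 36507.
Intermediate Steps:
G = 207 (G = 9*23 = 207)
o = 8/3 ≈ 2.6667
p(Q) = 207 + Q (p(Q) = Q + 207 = 207 + Q)
(-191 + H(13, -14)/p(o))**2 = (-191 - 14/(207 + 8/3))**2 = (-191 - 14/629/3)**2 = (-191 - 14*3/629)**2 = (-191 - 42/629)**2 = (-120181/629)**2 = 14443472761/395641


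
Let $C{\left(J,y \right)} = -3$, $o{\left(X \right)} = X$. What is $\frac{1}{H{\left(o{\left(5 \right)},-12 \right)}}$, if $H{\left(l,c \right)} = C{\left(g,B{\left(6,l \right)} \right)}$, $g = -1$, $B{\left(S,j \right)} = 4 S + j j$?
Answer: $- \frac{1}{3} \approx -0.33333$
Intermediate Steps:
$B{\left(S,j \right)} = j^{2} + 4 S$ ($B{\left(S,j \right)} = 4 S + j^{2} = j^{2} + 4 S$)
$H{\left(l,c \right)} = -3$
$\frac{1}{H{\left(o{\left(5 \right)},-12 \right)}} = \frac{1}{-3} = - \frac{1}{3}$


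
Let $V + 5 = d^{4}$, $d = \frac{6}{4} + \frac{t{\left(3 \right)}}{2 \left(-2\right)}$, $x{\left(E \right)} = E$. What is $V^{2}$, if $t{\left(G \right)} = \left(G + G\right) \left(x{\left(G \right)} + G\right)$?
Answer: $\frac{2554797025}{256} \approx 9.9797 \cdot 10^{6}$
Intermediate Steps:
$t{\left(G \right)} = 4 G^{2}$ ($t{\left(G \right)} = \left(G + G\right) \left(G + G\right) = 2 G 2 G = 4 G^{2}$)
$d = - \frac{15}{2}$ ($d = \frac{6}{4} + \frac{4 \cdot 3^{2}}{2 \left(-2\right)} = 6 \cdot \frac{1}{4} + \frac{4 \cdot 9}{-4} = \frac{3}{2} + 36 \left(- \frac{1}{4}\right) = \frac{3}{2} - 9 = - \frac{15}{2} \approx -7.5$)
$V = \frac{50545}{16}$ ($V = -5 + \left(- \frac{15}{2}\right)^{4} = -5 + \frac{50625}{16} = \frac{50545}{16} \approx 3159.1$)
$V^{2} = \left(\frac{50545}{16}\right)^{2} = \frac{2554797025}{256}$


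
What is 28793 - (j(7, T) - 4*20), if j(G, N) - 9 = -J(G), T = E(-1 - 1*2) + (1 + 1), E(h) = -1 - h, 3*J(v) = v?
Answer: 86599/3 ≈ 28866.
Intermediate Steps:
J(v) = v/3
T = 4 (T = (-1 - (-1 - 1*2)) + (1 + 1) = (-1 - (-1 - 2)) + 2 = (-1 - 1*(-3)) + 2 = (-1 + 3) + 2 = 2 + 2 = 4)
j(G, N) = 9 - G/3
28793 - (j(7, T) - 4*20) = 28793 - ((9 - ⅓*7) - 4*20) = 28793 - ((9 - 7/3) - 80) = 28793 - (20/3 - 80) = 28793 - 1*(-220/3) = 28793 + 220/3 = 86599/3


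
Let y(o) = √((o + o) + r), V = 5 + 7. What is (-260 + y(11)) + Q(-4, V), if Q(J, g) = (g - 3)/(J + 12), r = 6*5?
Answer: -2071/8 + 2*√13 ≈ -251.66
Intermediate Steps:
r = 30
V = 12
Q(J, g) = (-3 + g)/(12 + J)
y(o) = √(30 + 2*o) (y(o) = √((o + o) + 30) = √(2*o + 30) = √(30 + 2*o))
(-260 + y(11)) + Q(-4, V) = (-260 + √(30 + 2*11)) + (-3 + 12)/(12 - 4) = (-260 + √(30 + 22)) + 9/8 = (-260 + √52) + (⅛)*9 = (-260 + 2*√13) + 9/8 = -2071/8 + 2*√13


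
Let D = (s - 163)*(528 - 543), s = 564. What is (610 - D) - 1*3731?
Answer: 2894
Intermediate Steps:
D = -6015 (D = (564 - 163)*(528 - 543) = 401*(-15) = -6015)
(610 - D) - 1*3731 = (610 - 1*(-6015)) - 1*3731 = (610 + 6015) - 3731 = 6625 - 3731 = 2894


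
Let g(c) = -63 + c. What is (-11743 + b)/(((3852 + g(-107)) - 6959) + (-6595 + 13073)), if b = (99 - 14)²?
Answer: -1506/1067 ≈ -1.4114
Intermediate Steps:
b = 7225 (b = 85² = 7225)
(-11743 + b)/(((3852 + g(-107)) - 6959) + (-6595 + 13073)) = (-11743 + 7225)/(((3852 + (-63 - 107)) - 6959) + (-6595 + 13073)) = -4518/(((3852 - 170) - 6959) + 6478) = -4518/((3682 - 6959) + 6478) = -4518/(-3277 + 6478) = -4518/3201 = -4518*1/3201 = -1506/1067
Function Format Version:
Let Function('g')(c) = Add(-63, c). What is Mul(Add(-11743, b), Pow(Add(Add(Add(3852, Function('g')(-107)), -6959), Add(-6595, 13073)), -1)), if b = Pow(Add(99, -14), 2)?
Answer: Rational(-1506, 1067) ≈ -1.4114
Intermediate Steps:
b = 7225 (b = Pow(85, 2) = 7225)
Mul(Add(-11743, b), Pow(Add(Add(Add(3852, Function('g')(-107)), -6959), Add(-6595, 13073)), -1)) = Mul(Add(-11743, 7225), Pow(Add(Add(Add(3852, Add(-63, -107)), -6959), Add(-6595, 13073)), -1)) = Mul(-4518, Pow(Add(Add(Add(3852, -170), -6959), 6478), -1)) = Mul(-4518, Pow(Add(Add(3682, -6959), 6478), -1)) = Mul(-4518, Pow(Add(-3277, 6478), -1)) = Mul(-4518, Pow(3201, -1)) = Mul(-4518, Rational(1, 3201)) = Rational(-1506, 1067)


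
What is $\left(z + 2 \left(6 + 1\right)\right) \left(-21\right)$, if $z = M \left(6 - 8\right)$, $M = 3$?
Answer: $-168$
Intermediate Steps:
$z = -6$ ($z = 3 \left(6 - 8\right) = 3 \left(-2\right) = -6$)
$\left(z + 2 \left(6 + 1\right)\right) \left(-21\right) = \left(-6 + 2 \left(6 + 1\right)\right) \left(-21\right) = \left(-6 + 2 \cdot 7\right) \left(-21\right) = \left(-6 + 14\right) \left(-21\right) = 8 \left(-21\right) = -168$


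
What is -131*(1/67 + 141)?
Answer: -1237688/67 ≈ -18473.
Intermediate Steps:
-131*(1/67 + 141) = -131*9448/67 = -1237688/67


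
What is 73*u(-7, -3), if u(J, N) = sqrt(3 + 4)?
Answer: 73*sqrt(7) ≈ 193.14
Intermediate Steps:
u(J, N) = sqrt(7)
73*u(-7, -3) = 73*sqrt(7)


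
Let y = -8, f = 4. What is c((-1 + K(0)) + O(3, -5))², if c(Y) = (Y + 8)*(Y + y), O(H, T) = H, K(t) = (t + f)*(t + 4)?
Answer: 67600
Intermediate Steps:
K(t) = (4 + t)² (K(t) = (t + 4)*(t + 4) = (4 + t)*(4 + t) = (4 + t)²)
c(Y) = (-8 + Y)*(8 + Y) (c(Y) = (Y + 8)*(Y - 8) = (8 + Y)*(-8 + Y) = (-8 + Y)*(8 + Y))
c((-1 + K(0)) + O(3, -5))² = (-64 + ((-1 + (16 + 0² + 8*0)) + 3)²)² = (-64 + ((-1 + (16 + 0 + 0)) + 3)²)² = (-64 + ((-1 + 16) + 3)²)² = (-64 + (15 + 3)²)² = (-64 + 18²)² = (-64 + 324)² = 260² = 67600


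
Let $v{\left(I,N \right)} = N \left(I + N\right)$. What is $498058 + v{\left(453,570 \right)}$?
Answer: $1081168$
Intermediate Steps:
$498058 + v{\left(453,570 \right)} = 498058 + 570 \left(453 + 570\right) = 498058 + 570 \cdot 1023 = 498058 + 583110 = 1081168$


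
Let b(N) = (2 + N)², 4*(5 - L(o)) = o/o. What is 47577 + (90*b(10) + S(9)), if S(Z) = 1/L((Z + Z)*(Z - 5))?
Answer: 1150207/19 ≈ 60537.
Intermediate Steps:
L(o) = 19/4 (L(o) = 5 - o/(4*o) = 5 - ¼*1 = 5 - ¼ = 19/4)
S(Z) = 4/19 (S(Z) = 1/(19/4) = 4/19)
47577 + (90*b(10) + S(9)) = 47577 + (90*(2 + 10)² + 4/19) = 47577 + (90*12² + 4/19) = 47577 + (90*144 + 4/19) = 47577 + (12960 + 4/19) = 47577 + 246244/19 = 1150207/19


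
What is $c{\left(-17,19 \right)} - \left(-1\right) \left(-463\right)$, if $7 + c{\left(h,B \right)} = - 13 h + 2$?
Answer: $-247$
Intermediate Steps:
$c{\left(h,B \right)} = -5 - 13 h$ ($c{\left(h,B \right)} = -7 - \left(-2 + 13 h\right) = -5 - 13 h$)
$c{\left(-17,19 \right)} - \left(-1\right) \left(-463\right) = \left(-5 - -221\right) - \left(-1\right) \left(-463\right) = \left(-5 + 221\right) - 463 = 216 - 463 = -247$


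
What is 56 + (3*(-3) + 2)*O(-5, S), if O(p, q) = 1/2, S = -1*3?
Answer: 105/2 ≈ 52.500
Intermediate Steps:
S = -3
O(p, q) = 1/2
56 + (3*(-3) + 2)*O(-5, S) = 56 + (3*(-3) + 2)*(1/2) = 56 + (-9 + 2)*(1/2) = 56 - 7*1/2 = 56 - 7/2 = 105/2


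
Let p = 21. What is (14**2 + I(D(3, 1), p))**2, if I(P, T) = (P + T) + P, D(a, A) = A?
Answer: 47961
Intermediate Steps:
I(P, T) = T + 2*P
(14**2 + I(D(3, 1), p))**2 = (14**2 + (21 + 2*1))**2 = (196 + (21 + 2))**2 = (196 + 23)**2 = 219**2 = 47961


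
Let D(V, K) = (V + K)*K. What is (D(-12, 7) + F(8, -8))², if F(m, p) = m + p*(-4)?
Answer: 25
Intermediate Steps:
D(V, K) = K*(K + V) (D(V, K) = (K + V)*K = K*(K + V))
F(m, p) = m - 4*p
(D(-12, 7) + F(8, -8))² = (7*(7 - 12) + (8 - 4*(-8)))² = (7*(-5) + (8 + 32))² = (-35 + 40)² = 5² = 25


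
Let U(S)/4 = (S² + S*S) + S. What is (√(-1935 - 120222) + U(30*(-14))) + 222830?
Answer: 1632350 + 21*I*√277 ≈ 1.6324e+6 + 349.51*I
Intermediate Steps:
U(S) = 4*S + 8*S² (U(S) = 4*((S² + S*S) + S) = 4*((S² + S²) + S) = 4*(2*S² + S) = 4*(S + 2*S²) = 4*S + 8*S²)
(√(-1935 - 120222) + U(30*(-14))) + 222830 = (√(-1935 - 120222) + 4*(30*(-14))*(1 + 2*(30*(-14)))) + 222830 = (√(-122157) + 4*(-420)*(1 + 2*(-420))) + 222830 = (21*I*√277 + 4*(-420)*(1 - 840)) + 222830 = (21*I*√277 + 4*(-420)*(-839)) + 222830 = (21*I*√277 + 1409520) + 222830 = (1409520 + 21*I*√277) + 222830 = 1632350 + 21*I*√277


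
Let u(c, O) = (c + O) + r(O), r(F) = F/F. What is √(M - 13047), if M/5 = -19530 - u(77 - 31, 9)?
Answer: I*√110977 ≈ 333.13*I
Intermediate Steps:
r(F) = 1
u(c, O) = 1 + O + c (u(c, O) = (c + O) + 1 = (O + c) + 1 = 1 + O + c)
M = -97930 (M = 5*(-19530 - (1 + 9 + (77 - 31))) = 5*(-19530 - (1 + 9 + 46)) = 5*(-19530 - 1*56) = 5*(-19530 - 56) = 5*(-19586) = -97930)
√(M - 13047) = √(-97930 - 13047) = √(-110977) = I*√110977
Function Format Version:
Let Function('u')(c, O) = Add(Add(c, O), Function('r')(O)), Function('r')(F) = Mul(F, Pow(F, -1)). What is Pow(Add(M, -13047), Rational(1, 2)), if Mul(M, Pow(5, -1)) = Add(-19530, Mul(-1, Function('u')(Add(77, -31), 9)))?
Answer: Mul(I, Pow(110977, Rational(1, 2))) ≈ Mul(333.13, I)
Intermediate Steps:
Function('r')(F) = 1
Function('u')(c, O) = Add(1, O, c) (Function('u')(c, O) = Add(Add(c, O), 1) = Add(Add(O, c), 1) = Add(1, O, c))
M = -97930 (M = Mul(5, Add(-19530, Mul(-1, Add(1, 9, Add(77, -31))))) = Mul(5, Add(-19530, Mul(-1, Add(1, 9, 46)))) = Mul(5, Add(-19530, Mul(-1, 56))) = Mul(5, Add(-19530, -56)) = Mul(5, -19586) = -97930)
Pow(Add(M, -13047), Rational(1, 2)) = Pow(Add(-97930, -13047), Rational(1, 2)) = Pow(-110977, Rational(1, 2)) = Mul(I, Pow(110977, Rational(1, 2)))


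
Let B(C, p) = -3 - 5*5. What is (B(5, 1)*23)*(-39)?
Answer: 25116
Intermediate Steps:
B(C, p) = -28 (B(C, p) = -3 - 25 = -28)
(B(5, 1)*23)*(-39) = -28*23*(-39) = -644*(-39) = 25116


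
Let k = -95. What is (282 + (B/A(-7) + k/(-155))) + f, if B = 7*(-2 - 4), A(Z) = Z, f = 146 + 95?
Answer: 16418/31 ≈ 529.61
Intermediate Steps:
f = 241
B = -42 (B = 7*(-6) = -42)
(282 + (B/A(-7) + k/(-155))) + f = (282 + (-42/(-7) - 95/(-155))) + 241 = (282 + (-42*(-1/7) - 95*(-1/155))) + 241 = (282 + (6 + 19/31)) + 241 = (282 + 205/31) + 241 = 8947/31 + 241 = 16418/31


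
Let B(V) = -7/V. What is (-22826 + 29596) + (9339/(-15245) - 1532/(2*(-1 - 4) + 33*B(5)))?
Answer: 29115783091/4283845 ≈ 6796.6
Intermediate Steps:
(-22826 + 29596) + (9339/(-15245) - 1532/(2*(-1 - 4) + 33*B(5))) = (-22826 + 29596) + (9339/(-15245) - 1532/(2*(-1 - 4) + 33*(-7/5))) = 6770 + (9339*(-1/15245) - 1532/(2*(-5) + 33*(-7*⅕))) = 6770 + (-9339/15245 - 1532/(-10 + 33*(-7/5))) = 6770 + (-9339/15245 - 1532/(-10 - 231/5)) = 6770 + (-9339/15245 - 1532/(-281/5)) = 6770 + (-9339/15245 - 1532*(-5/281)) = 6770 + (-9339/15245 + 7660/281) = 6770 + 114152441/4283845 = 29115783091/4283845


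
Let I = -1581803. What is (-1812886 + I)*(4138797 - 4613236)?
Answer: 1610572854471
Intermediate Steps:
(-1812886 + I)*(4138797 - 4613236) = (-1812886 - 1581803)*(4138797 - 4613236) = -3394689*(-474439) = 1610572854471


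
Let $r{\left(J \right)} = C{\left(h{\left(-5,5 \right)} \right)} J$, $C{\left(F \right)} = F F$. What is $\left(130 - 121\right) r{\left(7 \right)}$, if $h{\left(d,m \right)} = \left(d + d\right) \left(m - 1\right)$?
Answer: $100800$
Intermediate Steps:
$h{\left(d,m \right)} = 2 d \left(-1 + m\right)$
$C{\left(F \right)} = F^{2}$
$r{\left(J \right)} = 1600 J$ ($r{\left(J \right)} = \left(2 \left(-5\right) \left(-1 + 5\right)\right)^{2} J = \left(2 \left(-5\right) 4\right)^{2} J = \left(-40\right)^{2} J = 1600 J$)
$\left(130 - 121\right) r{\left(7 \right)} = \left(130 - 121\right) 1600 \cdot 7 = 9 \cdot 11200 = 100800$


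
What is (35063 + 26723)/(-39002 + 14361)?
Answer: -61786/24641 ≈ -2.5074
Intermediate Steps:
(35063 + 26723)/(-39002 + 14361) = 61786/(-24641) = 61786*(-1/24641) = -61786/24641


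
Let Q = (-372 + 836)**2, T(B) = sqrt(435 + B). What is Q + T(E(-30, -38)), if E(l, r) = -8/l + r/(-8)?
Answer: 215296 + sqrt(396015)/30 ≈ 2.1532e+5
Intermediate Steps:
E(l, r) = -8/l - r/8 (E(l, r) = -8/l + r*(-1/8) = -8/l - r/8)
Q = 215296 (Q = 464**2 = 215296)
Q + T(E(-30, -38)) = 215296 + sqrt(435 + (-8/(-30) - 1/8*(-38))) = 215296 + sqrt(435 + (-8*(-1/30) + 19/4)) = 215296 + sqrt(435 + (4/15 + 19/4)) = 215296 + sqrt(435 + 301/60) = 215296 + sqrt(26401/60) = 215296 + sqrt(396015)/30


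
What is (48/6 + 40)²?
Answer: 2304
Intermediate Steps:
(48/6 + 40)² = (48*(⅙) + 40)² = (8 + 40)² = 48² = 2304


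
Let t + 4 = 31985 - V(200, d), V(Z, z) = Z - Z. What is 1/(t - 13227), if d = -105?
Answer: 1/18754 ≈ 5.3322e-5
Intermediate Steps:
V(Z, z) = 0
t = 31981 (t = -4 + (31985 - 1*0) = -4 + (31985 + 0) = -4 + 31985 = 31981)
1/(t - 13227) = 1/(31981 - 13227) = 1/18754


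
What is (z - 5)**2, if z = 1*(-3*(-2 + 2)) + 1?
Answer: 16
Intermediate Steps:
z = 1 (z = 1*(-3*0) + 1 = 1*0 + 1 = 0 + 1 = 1)
(z - 5)**2 = (1 - 5)**2 = (-4)**2 = 16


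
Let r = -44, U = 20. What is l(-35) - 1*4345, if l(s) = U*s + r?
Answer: -5089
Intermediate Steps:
l(s) = -44 + 20*s (l(s) = 20*s - 44 = -44 + 20*s)
l(-35) - 1*4345 = (-44 + 20*(-35)) - 1*4345 = (-44 - 700) - 4345 = -744 - 4345 = -5089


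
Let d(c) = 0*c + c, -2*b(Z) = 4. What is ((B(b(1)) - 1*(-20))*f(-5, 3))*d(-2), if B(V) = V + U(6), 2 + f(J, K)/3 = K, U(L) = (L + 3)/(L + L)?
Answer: -225/2 ≈ -112.50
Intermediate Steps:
U(L) = (3 + L)/(2*L) (U(L) = (3 + L)/((2*L)) = (3 + L)*(1/(2*L)) = (3 + L)/(2*L))
b(Z) = -2 (b(Z) = -½*4 = -2)
f(J, K) = -6 + 3*K
B(V) = ¾ + V (B(V) = V + (½)*(3 + 6)/6 = V + (½)*(⅙)*9 = V + ¾ = ¾ + V)
d(c) = c (d(c) = 0 + c = c)
((B(b(1)) - 1*(-20))*f(-5, 3))*d(-2) = (((¾ - 2) - 1*(-20))*(-6 + 3*3))*(-2) = ((-5/4 + 20)*(-6 + 9))*(-2) = ((75/4)*3)*(-2) = (225/4)*(-2) = -225/2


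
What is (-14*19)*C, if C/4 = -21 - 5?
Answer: 27664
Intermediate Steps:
C = -104 (C = 4*(-21 - 5) = 4*(-26) = -104)
(-14*19)*C = -14*19*(-104) = -266*(-104) = 27664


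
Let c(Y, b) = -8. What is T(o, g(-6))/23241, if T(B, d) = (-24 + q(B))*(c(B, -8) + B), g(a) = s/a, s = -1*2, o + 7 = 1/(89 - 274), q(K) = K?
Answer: 5307712/265141075 ≈ 0.020018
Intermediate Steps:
o = -1296/185 (o = -7 + 1/(89 - 274) = -7 + 1/(-185) = -7 - 1/185 = -1296/185 ≈ -7.0054)
s = -2
g(a) = -2/a
T(B, d) = (-24 + B)*(-8 + B)
T(o, g(-6))/23241 = (192 + (-1296/185)**2 - 32*(-1296/185))/23241 = (192 + 1679616/34225 + 41472/185)*(1/23241) = (15923136/34225)*(1/23241) = 5307712/265141075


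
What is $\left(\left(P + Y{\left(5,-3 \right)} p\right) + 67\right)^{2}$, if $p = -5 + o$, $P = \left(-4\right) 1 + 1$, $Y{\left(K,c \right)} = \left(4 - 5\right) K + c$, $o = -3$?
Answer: $16384$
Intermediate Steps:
$Y{\left(K,c \right)} = c - K$ ($Y{\left(K,c \right)} = \left(4 - 5\right) K + c = - K + c = c - K$)
$P = -3$ ($P = -4 + 1 = -3$)
$p = -8$ ($p = -5 - 3 = -8$)
$\left(\left(P + Y{\left(5,-3 \right)} p\right) + 67\right)^{2} = \left(\left(-3 + \left(-3 - 5\right) \left(-8\right)\right) + 67\right)^{2} = \left(\left(-3 - -64\right) + 67\right)^{2} = \left(\left(-3 + 64\right) + 67\right)^{2} = \left(61 + 67\right)^{2} = 128^{2} = 16384$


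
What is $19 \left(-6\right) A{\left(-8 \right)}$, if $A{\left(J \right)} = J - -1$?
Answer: $798$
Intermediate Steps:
$A{\left(J \right)} = 1 + J$ ($A{\left(J \right)} = J + 1 = 1 + J$)
$19 \left(-6\right) A{\left(-8 \right)} = 19 \left(-6\right) \left(1 - 8\right) = \left(-114\right) \left(-7\right) = 798$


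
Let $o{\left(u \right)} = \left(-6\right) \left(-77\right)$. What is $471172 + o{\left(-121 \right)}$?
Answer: $471634$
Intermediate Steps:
$o{\left(u \right)} = 462$
$471172 + o{\left(-121 \right)} = 471172 + 462 = 471634$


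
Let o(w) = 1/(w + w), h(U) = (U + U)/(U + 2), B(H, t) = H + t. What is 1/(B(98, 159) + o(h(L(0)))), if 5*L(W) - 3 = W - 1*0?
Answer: 12/3097 ≈ 0.0038747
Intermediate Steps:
L(W) = 3/5 + W/5 (L(W) = 3/5 + (W - 1*0)/5 = 3/5 + (W + 0)/5 = 3/5 + W/5)
h(U) = 2*U/(2 + U) (h(U) = (2*U)/(2 + U) = 2*U/(2 + U))
o(w) = 1/(2*w)
1/(B(98, 159) + o(h(L(0)))) = 1/((98 + 159) + 1/(2*((2*(3/5 + (1/5)*0)/(2 + (3/5 + (1/5)*0)))))) = 1/(257 + 1/(2*((2*(3/5 + 0)/(2 + (3/5 + 0)))))) = 1/(257 + 1/(2*((2*(3/5)/(2 + 3/5))))) = 1/(257 + 1/(2*((2*(3/5)/(13/5))))) = 1/(257 + 1/(2*((2*(3/5)*(5/13))))) = 1/(257 + 1/(2*(6/13))) = 1/(257 + (1/2)*(13/6)) = 1/(257 + 13/12) = 1/(3097/12) = 12/3097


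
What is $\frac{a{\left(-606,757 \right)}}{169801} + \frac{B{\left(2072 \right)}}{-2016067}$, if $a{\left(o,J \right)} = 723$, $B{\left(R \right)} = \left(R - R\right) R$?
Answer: $\frac{723}{169801} \approx 0.0042579$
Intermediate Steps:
$B{\left(R \right)} = 0$ ($B{\left(R \right)} = 0 R = 0$)
$\frac{a{\left(-606,757 \right)}}{169801} + \frac{B{\left(2072 \right)}}{-2016067} = \frac{723}{169801} + \frac{0}{-2016067} = 723 \cdot \frac{1}{169801} + 0 \left(- \frac{1}{2016067}\right) = \frac{723}{169801} + 0 = \frac{723}{169801}$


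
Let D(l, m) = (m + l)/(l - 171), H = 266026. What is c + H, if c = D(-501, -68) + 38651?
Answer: 204743513/672 ≈ 3.0468e+5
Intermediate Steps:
D(l, m) = (l + m)/(-171 + l)
c = 25974041/672 (c = (-501 - 68)/(-171 - 501) + 38651 = -569/(-672) + 38651 = -1/672*(-569) + 38651 = 569/672 + 38651 = 25974041/672 ≈ 38652.)
c + H = 25974041/672 + 266026 = 204743513/672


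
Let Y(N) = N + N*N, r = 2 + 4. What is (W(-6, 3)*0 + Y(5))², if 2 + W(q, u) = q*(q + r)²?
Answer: 900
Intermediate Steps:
r = 6
Y(N) = N + N²
W(q, u) = -2 + q*(6 + q)² (W(q, u) = -2 + q*(q + 6)² = -2 + q*(6 + q)²)
(W(-6, 3)*0 + Y(5))² = ((-2 - 6*(6 - 6)²)*0 + 5*(1 + 5))² = ((-2 - 6*0²)*0 + 5*6)² = ((-2 - 6*0)*0 + 30)² = ((-2 + 0)*0 + 30)² = (-2*0 + 30)² = (0 + 30)² = 30² = 900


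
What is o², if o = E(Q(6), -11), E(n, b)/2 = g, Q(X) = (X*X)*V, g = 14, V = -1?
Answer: 784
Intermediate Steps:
Q(X) = -X² (Q(X) = (X*X)*(-1) = X²*(-1) = -X²)
E(n, b) = 28 (E(n, b) = 2*14 = 28)
o = 28
o² = 28² = 784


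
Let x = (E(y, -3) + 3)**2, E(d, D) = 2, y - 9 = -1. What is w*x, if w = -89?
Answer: -2225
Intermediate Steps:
y = 8 (y = 9 - 1 = 8)
x = 25 (x = (2 + 3)**2 = 5**2 = 25)
w*x = -89*25 = -2225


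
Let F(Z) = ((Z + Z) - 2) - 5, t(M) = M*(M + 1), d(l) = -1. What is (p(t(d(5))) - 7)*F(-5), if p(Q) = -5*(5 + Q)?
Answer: 544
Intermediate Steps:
t(M) = M*(1 + M)
F(Z) = -7 + 2*Z (F(Z) = (2*Z - 2) - 5 = (-2 + 2*Z) - 5 = -7 + 2*Z)
p(Q) = -25 - 5*Q
(p(t(d(5))) - 7)*F(-5) = ((-25 - (-5)*(1 - 1)) - 7)*(-7 + 2*(-5)) = ((-25 - (-5)*0) - 7)*(-7 - 10) = ((-25 - 5*0) - 7)*(-17) = ((-25 + 0) - 7)*(-17) = (-25 - 7)*(-17) = -32*(-17) = 544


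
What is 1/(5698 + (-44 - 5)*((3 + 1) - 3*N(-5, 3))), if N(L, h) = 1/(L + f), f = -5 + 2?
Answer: 8/43869 ≈ 0.00018236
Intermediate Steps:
f = -3
N(L, h) = 1/(-3 + L) (N(L, h) = 1/(L - 3) = 1/(-3 + L))
1/(5698 + (-44 - 5)*((3 + 1) - 3*N(-5, 3))) = 1/(5698 + (-44 - 5)*((3 + 1) - 3/(-3 - 5))) = 1/(5698 - 49*(4 - 3/(-8))) = 1/(5698 - 49*(4 - 3*(-⅛))) = 1/(5698 - 49*(4 + 3/8)) = 1/(5698 - 49*35/8) = 1/(5698 - 1715/8) = 1/(43869/8) = 8/43869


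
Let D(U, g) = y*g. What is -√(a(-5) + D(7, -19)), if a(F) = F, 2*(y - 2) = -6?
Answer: -√14 ≈ -3.7417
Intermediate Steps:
y = -1 (y = 2 + (½)*(-6) = 2 - 3 = -1)
D(U, g) = -g
-√(a(-5) + D(7, -19)) = -√(-5 - 1*(-19)) = -√(-5 + 19) = -√14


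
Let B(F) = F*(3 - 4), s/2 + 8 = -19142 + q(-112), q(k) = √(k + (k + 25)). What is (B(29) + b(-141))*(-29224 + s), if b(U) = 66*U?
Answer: 630336540 - 18670*I*√199 ≈ 6.3034e+8 - 2.6337e+5*I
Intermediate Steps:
q(k) = √(25 + 2*k) (q(k) = √(k + (25 + k)) = √(25 + 2*k))
s = -38300 + 2*I*√199 (s = -16 + 2*(-19142 + √(25 + 2*(-112))) = -16 + 2*(-19142 + √(25 - 224)) = -16 + 2*(-19142 + √(-199)) = -16 + 2*(-19142 + I*√199) = -16 + (-38284 + 2*I*√199) = -38300 + 2*I*√199 ≈ -38300.0 + 28.213*I)
B(F) = -F (B(F) = F*(-1) = -F)
(B(29) + b(-141))*(-29224 + s) = (-1*29 + 66*(-141))*(-29224 + (-38300 + 2*I*√199)) = (-29 - 9306)*(-67524 + 2*I*√199) = -9335*(-67524 + 2*I*√199) = 630336540 - 18670*I*√199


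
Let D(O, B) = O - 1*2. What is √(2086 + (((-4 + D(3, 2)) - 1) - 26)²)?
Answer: √2986 ≈ 54.644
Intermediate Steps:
D(O, B) = -2 + O (D(O, B) = O - 2 = -2 + O)
√(2086 + (((-4 + D(3, 2)) - 1) - 26)²) = √(2086 + (((-4 + (-2 + 3)) - 1) - 26)²) = √(2086 + (((-4 + 1) - 1) - 26)²) = √(2086 + ((-3 - 1) - 26)²) = √(2086 + (-4 - 26)²) = √(2086 + (-30)²) = √(2086 + 900) = √2986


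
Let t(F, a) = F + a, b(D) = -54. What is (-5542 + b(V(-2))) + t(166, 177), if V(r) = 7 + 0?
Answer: -5253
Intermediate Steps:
V(r) = 7
(-5542 + b(V(-2))) + t(166, 177) = (-5542 - 54) + (166 + 177) = -5596 + 343 = -5253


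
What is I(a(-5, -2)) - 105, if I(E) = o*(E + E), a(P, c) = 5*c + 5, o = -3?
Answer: -75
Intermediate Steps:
a(P, c) = 5 + 5*c
I(E) = -6*E (I(E) = -3*(E + E) = -6*E)
I(a(-5, -2)) - 105 = -6*(5 + 5*(-2)) - 105 = -6*(5 - 10) - 105 = -6*(-5) - 105 = 30 - 105 = -75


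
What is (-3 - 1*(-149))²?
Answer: 21316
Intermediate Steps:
(-3 - 1*(-149))² = (-3 + 149)² = 146² = 21316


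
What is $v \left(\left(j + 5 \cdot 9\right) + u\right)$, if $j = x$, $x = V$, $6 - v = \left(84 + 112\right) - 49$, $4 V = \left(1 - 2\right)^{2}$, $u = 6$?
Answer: $- \frac{28905}{4} \approx -7226.3$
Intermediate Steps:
$V = \frac{1}{4}$ ($V = \frac{\left(1 - 2\right)^{2}}{4} = \frac{\left(-1\right)^{2}}{4} = \frac{1}{4} \cdot 1 = \frac{1}{4} \approx 0.25$)
$v = -141$ ($v = 6 - \left(\left(84 + 112\right) - 49\right) = 6 - \left(196 - 49\right) = 6 - 147 = -141$)
$x = \frac{1}{4} \approx 0.25$
$j = \frac{1}{4} \approx 0.25$
$v \left(\left(j + 5 \cdot 9\right) + u\right) = - 141 \left(\left(\frac{1}{4} + 5 \cdot 9\right) + 6\right) = - 141 \left(\left(\frac{1}{4} + 45\right) + 6\right) = - 141 \left(\frac{181}{4} + 6\right) = \left(-141\right) \frac{205}{4} = - \frac{28905}{4}$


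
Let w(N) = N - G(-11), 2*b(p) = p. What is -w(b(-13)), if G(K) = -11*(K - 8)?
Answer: 431/2 ≈ 215.50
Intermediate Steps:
G(K) = 88 - 11*K (G(K) = -11*(-8 + K) = 88 - 11*K)
b(p) = p/2
w(N) = -209 + N (w(N) = N - (88 - 11*(-11)) = N - (88 + 121) = N - 1*209 = N - 209 = -209 + N)
-w(b(-13)) = -(-209 + (½)*(-13)) = -(-209 - 13/2) = -1*(-431/2) = 431/2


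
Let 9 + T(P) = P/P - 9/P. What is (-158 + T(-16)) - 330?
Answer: -7927/16 ≈ -495.44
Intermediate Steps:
T(P) = -8 - 9/P (T(P) = -9 + (P/P - 9/P) = -9 + (1 - 9/P) = -8 - 9/P)
(-158 + T(-16)) - 330 = (-158 + (-8 - 9/(-16))) - 330 = (-158 + (-8 - 9*(-1/16))) - 330 = (-158 + (-8 + 9/16)) - 330 = (-158 - 119/16) - 330 = -2647/16 - 330 = -7927/16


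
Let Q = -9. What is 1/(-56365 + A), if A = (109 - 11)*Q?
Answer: -1/57247 ≈ -1.7468e-5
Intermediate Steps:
A = -882 (A = (109 - 11)*(-9) = 98*(-9) = -882)
1/(-56365 + A) = 1/(-56365 - 882) = 1/(-57247) = -1/57247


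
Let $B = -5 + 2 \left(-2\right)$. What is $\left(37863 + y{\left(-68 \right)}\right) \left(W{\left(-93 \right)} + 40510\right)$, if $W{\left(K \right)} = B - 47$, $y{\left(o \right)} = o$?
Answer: $1528958930$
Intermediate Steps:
$B = -9$ ($B = -5 - 4 = -9$)
$W{\left(K \right)} = -56$ ($W{\left(K \right)} = -9 - 47 = -56$)
$\left(37863 + y{\left(-68 \right)}\right) \left(W{\left(-93 \right)} + 40510\right) = \left(37863 - 68\right) \left(-56 + 40510\right) = 37795 \cdot 40454 = 1528958930$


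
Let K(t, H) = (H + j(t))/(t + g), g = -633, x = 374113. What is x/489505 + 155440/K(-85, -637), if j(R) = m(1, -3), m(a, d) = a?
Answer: 13657973451367/77831295 ≈ 1.7548e+5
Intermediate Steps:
j(R) = 1
K(t, H) = (1 + H)/(-633 + t) (K(t, H) = (H + 1)/(t - 633) = (1 + H)/(-633 + t))
x/489505 + 155440/K(-85, -637) = 374113/489505 + 155440/(((1 - 637)/(-633 - 85))) = 374113*(1/489505) + 155440/((-636/(-718))) = 374113/489505 + 155440/((-1/718*(-636))) = 374113/489505 + 155440/(318/359) = 374113/489505 + 155440*(359/318) = 374113/489505 + 27901480/159 = 13657973451367/77831295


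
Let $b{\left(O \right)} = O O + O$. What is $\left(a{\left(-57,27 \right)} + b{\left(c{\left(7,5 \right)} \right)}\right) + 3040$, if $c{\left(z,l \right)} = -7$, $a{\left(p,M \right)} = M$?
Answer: $3109$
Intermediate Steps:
$b{\left(O \right)} = O + O^{2}$ ($b{\left(O \right)} = O^{2} + O = O + O^{2}$)
$\left(a{\left(-57,27 \right)} + b{\left(c{\left(7,5 \right)} \right)}\right) + 3040 = \left(27 - 7 \left(1 - 7\right)\right) + 3040 = \left(27 - -42\right) + 3040 = \left(27 + 42\right) + 3040 = 69 + 3040 = 3109$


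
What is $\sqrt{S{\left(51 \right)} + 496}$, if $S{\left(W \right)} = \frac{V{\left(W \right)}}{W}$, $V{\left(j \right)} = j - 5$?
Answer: $\frac{\sqrt{1292442}}{51} \approx 22.291$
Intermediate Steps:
$V{\left(j \right)} = -5 + j$ ($V{\left(j \right)} = j - 5 = -5 + j$)
$S{\left(W \right)} = \frac{-5 + W}{W}$
$\sqrt{S{\left(51 \right)} + 496} = \sqrt{\frac{-5 + 51}{51} + 496} = \sqrt{\frac{1}{51} \cdot 46 + 496} = \sqrt{\frac{46}{51} + 496} = \sqrt{\frac{25342}{51}} = \frac{\sqrt{1292442}}{51}$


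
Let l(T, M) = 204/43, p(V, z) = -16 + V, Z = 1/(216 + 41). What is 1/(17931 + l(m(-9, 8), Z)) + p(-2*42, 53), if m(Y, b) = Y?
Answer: -77123657/771237 ≈ -100.00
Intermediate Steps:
Z = 1/257 ≈ 0.0038911
l(T, M) = 204/43 (l(T, M) = 204*(1/43) = 204/43)
1/(17931 + l(m(-9, 8), Z)) + p(-2*42, 53) = 1/(17931 + 204/43) + (-16 - 2*42) = 1/(771237/43) + (-16 - 84) = 43/771237 - 100 = -77123657/771237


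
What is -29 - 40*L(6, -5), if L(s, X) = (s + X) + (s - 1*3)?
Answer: -189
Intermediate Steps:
L(s, X) = -3 + X + 2*s (L(s, X) = (X + s) + (s - 3) = (X + s) + (-3 + s) = -3 + X + 2*s)
-29 - 40*L(6, -5) = -29 - 40*(-3 - 5 + 2*6) = -29 - 40*(-3 - 5 + 12) = -29 - 40*4 = -29 - 160 = -189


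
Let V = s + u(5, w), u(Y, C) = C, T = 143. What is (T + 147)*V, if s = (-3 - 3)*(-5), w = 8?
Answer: 11020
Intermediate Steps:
s = 30 (s = -6*(-5) = 30)
V = 38 (V = 30 + 8 = 38)
(T + 147)*V = (143 + 147)*38 = 290*38 = 11020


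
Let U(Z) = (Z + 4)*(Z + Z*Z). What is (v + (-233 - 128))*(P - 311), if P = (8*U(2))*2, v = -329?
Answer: -182850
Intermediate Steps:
U(Z) = (4 + Z)*(Z + Z²)
P = 576 (P = (8*(2*(4 + 2² + 5*2)))*2 = (8*(2*(4 + 4 + 10)))*2 = (8*(2*18))*2 = (8*36)*2 = 288*2 = 576)
(v + (-233 - 128))*(P - 311) = (-329 + (-233 - 128))*(576 - 311) = (-329 - 361)*265 = -690*265 = -182850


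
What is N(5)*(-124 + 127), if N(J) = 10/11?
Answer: 30/11 ≈ 2.7273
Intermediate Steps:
N(J) = 10/11 (N(J) = 10*(1/11) = 10/11)
N(5)*(-124 + 127) = 10*(-124 + 127)/11 = (10/11)*3 = 30/11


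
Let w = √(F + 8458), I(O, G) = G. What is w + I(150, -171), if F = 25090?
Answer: -171 + 2*√8387 ≈ 12.161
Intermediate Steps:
w = 2*√8387 (w = √(25090 + 8458) = √33548 = 2*√8387 ≈ 183.16)
w + I(150, -171) = 2*√8387 - 171 = -171 + 2*√8387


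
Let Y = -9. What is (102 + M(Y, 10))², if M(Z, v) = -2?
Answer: 10000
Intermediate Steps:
(102 + M(Y, 10))² = (102 - 2)² = 100² = 10000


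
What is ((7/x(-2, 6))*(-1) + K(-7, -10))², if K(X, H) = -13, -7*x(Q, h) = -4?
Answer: 10201/16 ≈ 637.56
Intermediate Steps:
x(Q, h) = 4/7 (x(Q, h) = -⅐*(-4) = 4/7)
((7/x(-2, 6))*(-1) + K(-7, -10))² = ((7/(4/7))*(-1) - 13)² = ((7*(7/4))*(-1) - 13)² = ((49/4)*(-1) - 13)² = (-49/4 - 13)² = (-101/4)² = 10201/16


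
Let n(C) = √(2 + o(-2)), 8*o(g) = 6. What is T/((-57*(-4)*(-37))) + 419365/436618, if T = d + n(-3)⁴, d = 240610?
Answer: -812161566109/29466475584 ≈ -27.562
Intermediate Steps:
o(g) = ¾ (o(g) = (⅛)*6 = ¾)
n(C) = √11/2 (n(C) = √(2 + ¾) = √(11/4) = √11/2)
T = 3849881/16 (T = 240610 + (√11/2)⁴ = 240610 + 121/16 = 3849881/16 ≈ 2.4062e+5)
T/((-57*(-4)*(-37))) + 419365/436618 = 3849881/(16*((-57*(-4)*(-37)))) + 419365/436618 = 3849881/(16*((228*(-37)))) + 419365*(1/436618) = (3849881/16)/(-8436) + 419365/436618 = (3849881/16)*(-1/8436) + 419365/436618 = -3849881/134976 + 419365/436618 = -812161566109/29466475584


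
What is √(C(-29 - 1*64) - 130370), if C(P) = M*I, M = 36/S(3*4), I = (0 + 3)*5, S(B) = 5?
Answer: I*√130262 ≈ 360.92*I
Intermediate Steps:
I = 15 (I = 3*5 = 15)
M = 36/5 ≈ 7.2000
C(P) = 108 (C(P) = (36/5)*15 = 108)
√(C(-29 - 1*64) - 130370) = √(108 - 130370) = √(-130262) = I*√130262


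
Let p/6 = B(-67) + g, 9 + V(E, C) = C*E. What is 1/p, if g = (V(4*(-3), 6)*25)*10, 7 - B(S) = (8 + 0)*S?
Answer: -1/118242 ≈ -8.4572e-6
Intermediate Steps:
B(S) = 7 - 8*S (B(S) = 7 - (8 + 0)*S = 7 - 8*S)
V(E, C) = -9 + C*E
g = -20250 (g = ((-9 + 6*(4*(-3)))*25)*10 = ((-9 + 6*(-12))*25)*10 = ((-9 - 72)*25)*10 = -81*25*10 = -2025*10 = -20250)
p = -118242 (p = 6*((7 - 8*(-67)) - 20250) = 6*((7 + 536) - 20250) = 6*(543 - 20250) = 6*(-19707) = -118242)
1/p = 1/(-118242) = -1/118242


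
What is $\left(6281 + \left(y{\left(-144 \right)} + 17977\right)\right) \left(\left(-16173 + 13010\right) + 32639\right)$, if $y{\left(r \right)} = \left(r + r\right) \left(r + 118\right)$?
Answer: $935745096$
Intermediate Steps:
$y{\left(r \right)} = 2 r \left(118 + r\right)$
$\left(6281 + \left(y{\left(-144 \right)} + 17977\right)\right) \left(\left(-16173 + 13010\right) + 32639\right) = \left(6281 + \left(2 \left(-144\right) \left(118 - 144\right) + 17977\right)\right) \left(\left(-16173 + 13010\right) + 32639\right) = \left(6281 + \left(2 \left(-144\right) \left(-26\right) + 17977\right)\right) \left(-3163 + 32639\right) = \left(6281 + \left(7488 + 17977\right)\right) 29476 = \left(6281 + 25465\right) 29476 = 31746 \cdot 29476 = 935745096$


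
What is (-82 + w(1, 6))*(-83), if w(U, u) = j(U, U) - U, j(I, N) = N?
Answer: 6806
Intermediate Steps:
w(U, u) = 0 (w(U, u) = U - U = 0)
(-82 + w(1, 6))*(-83) = (-82 + 0)*(-83) = -82*(-83) = 6806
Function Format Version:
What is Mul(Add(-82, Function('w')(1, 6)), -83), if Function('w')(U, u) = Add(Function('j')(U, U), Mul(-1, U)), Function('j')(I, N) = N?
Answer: 6806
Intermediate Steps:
Function('w')(U, u) = 0 (Function('w')(U, u) = Add(U, Mul(-1, U)) = 0)
Mul(Add(-82, Function('w')(1, 6)), -83) = Mul(Add(-82, 0), -83) = Mul(-82, -83) = 6806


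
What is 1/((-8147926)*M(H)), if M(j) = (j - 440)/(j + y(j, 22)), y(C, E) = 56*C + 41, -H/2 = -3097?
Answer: -353099/46883166204 ≈ -7.5315e-6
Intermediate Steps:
H = 6194 (H = -2*(-3097) = 6194)
y(C, E) = 41 + 56*C
M(j) = (-440 + j)/(41 + 57*j) (M(j) = (j - 440)/(j + (41 + 56*j)) = (-440 + j)/(41 + 57*j))
1/((-8147926)*M(H)) = 1/((-8147926)*(((-440 + 6194)/(41 + 57*6194)))) = -1/(8147926*(5754/(41 + 353058))) = -1/(8147926*(5754/353099)) = -1/(8147926*((1/353099)*5754)) = -1/(8147926*5754/353099) = -1/8147926*353099/5754 = -353099/46883166204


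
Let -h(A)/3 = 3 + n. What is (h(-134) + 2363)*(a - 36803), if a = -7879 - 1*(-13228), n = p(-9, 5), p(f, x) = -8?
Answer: -74797612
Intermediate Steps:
n = -8
a = 5349 (a = -7879 + 13228 = 5349)
h(A) = 15 (h(A) = -3*(3 - 8) = -3*(-5) = 15)
(h(-134) + 2363)*(a - 36803) = (15 + 2363)*(5349 - 36803) = 2378*(-31454) = -74797612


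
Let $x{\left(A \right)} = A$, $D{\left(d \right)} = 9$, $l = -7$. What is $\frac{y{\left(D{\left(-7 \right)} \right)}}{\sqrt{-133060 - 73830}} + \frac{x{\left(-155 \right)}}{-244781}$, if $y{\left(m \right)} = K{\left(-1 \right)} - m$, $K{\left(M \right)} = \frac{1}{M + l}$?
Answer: $\frac{155}{244781} + \frac{73 i \sqrt{206890}}{1655120} \approx 0.00063322 + 0.020061 i$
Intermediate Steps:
$K{\left(M \right)} = \frac{1}{-7 + M}$ ($K{\left(M \right)} = \frac{1}{M - 7} = \frac{1}{-7 + M}$)
$y{\left(m \right)} = - \frac{1}{8} - m$ ($y{\left(m \right)} = \frac{1}{-7 - 1} - m = \frac{1}{-8} - m = - \frac{1}{8} - m$)
$\frac{y{\left(D{\left(-7 \right)} \right)}}{\sqrt{-133060 - 73830}} + \frac{x{\left(-155 \right)}}{-244781} = \frac{- \frac{1}{8} - 9}{\sqrt{-133060 - 73830}} - \frac{155}{-244781} = \frac{- \frac{1}{8} - 9}{\sqrt{-206890}} - - \frac{155}{244781} = - \frac{73}{8 i \sqrt{206890}} + \frac{155}{244781} = - \frac{73 \left(- \frac{i \sqrt{206890}}{206890}\right)}{8} + \frac{155}{244781} = \frac{73 i \sqrt{206890}}{1655120} + \frac{155}{244781} = \frac{155}{244781} + \frac{73 i \sqrt{206890}}{1655120}$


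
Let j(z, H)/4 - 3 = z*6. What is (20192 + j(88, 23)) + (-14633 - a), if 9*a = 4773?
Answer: 21458/3 ≈ 7152.7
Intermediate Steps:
a = 1591/3 (a = (⅑)*4773 = 1591/3 ≈ 530.33)
j(z, H) = 12 + 24*z (j(z, H) = 12 + 4*(z*6) = 12 + 4*(6*z) = 12 + 24*z)
(20192 + j(88, 23)) + (-14633 - a) = (20192 + (12 + 24*88)) + (-14633 - 1*1591/3) = (20192 + (12 + 2112)) + (-14633 - 1591/3) = (20192 + 2124) - 45490/3 = 22316 - 45490/3 = 21458/3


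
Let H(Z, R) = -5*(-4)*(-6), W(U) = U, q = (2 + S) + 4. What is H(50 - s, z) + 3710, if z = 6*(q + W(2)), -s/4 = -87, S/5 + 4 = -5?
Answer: 3590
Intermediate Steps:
S = -45 (S = -20 + 5*(-5) = -20 - 25 = -45)
s = 348 (s = -4*(-87) = 348)
q = -39 (q = (2 - 45) + 4 = -43 + 4 = -39)
z = -222 (z = 6*(-39 + 2) = 6*(-37) = -222)
H(Z, R) = -120 (H(Z, R) = 20*(-6) = -120)
H(50 - s, z) + 3710 = -120 + 3710 = 3590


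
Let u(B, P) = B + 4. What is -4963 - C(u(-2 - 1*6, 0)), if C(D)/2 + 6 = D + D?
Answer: -4935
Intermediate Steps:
u(B, P) = 4 + B
C(D) = -12 + 4*D (C(D) = -12 + 2*(D + D) = -12 + 2*(2*D) = -12 + 4*D)
-4963 - C(u(-2 - 1*6, 0)) = -4963 - (-12 + 4*(4 + (-2 - 1*6))) = -4963 - (-12 + 4*(4 + (-2 - 6))) = -4963 - (-12 + 4*(4 - 8)) = -4963 - (-12 + 4*(-4)) = -4963 - (-12 - 16) = -4963 - 1*(-28) = -4963 + 28 = -4935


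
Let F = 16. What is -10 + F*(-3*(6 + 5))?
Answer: -538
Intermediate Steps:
-10 + F*(-3*(6 + 5)) = -10 + 16*(-3*(6 + 5)) = -10 + 16*(-3*11) = -10 + 16*(-33) = -10 - 528 = -538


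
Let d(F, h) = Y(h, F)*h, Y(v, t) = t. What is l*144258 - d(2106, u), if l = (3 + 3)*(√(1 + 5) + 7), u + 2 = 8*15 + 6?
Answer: 5797692 + 865548*√6 ≈ 7.9178e+6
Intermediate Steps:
u = 124 (u = -2 + (8*15 + 6) = -2 + (120 + 6) = -2 + 126 = 124)
l = 42 + 6*√6 (l = 6*(√6 + 7) = 6*(7 + √6) = 42 + 6*√6 ≈ 56.697)
d(F, h) = F*h
l*144258 - d(2106, u) = (42 + 6*√6)*144258 - 2106*124 = (6058836 + 865548*√6) - 1*261144 = (6058836 + 865548*√6) - 261144 = 5797692 + 865548*√6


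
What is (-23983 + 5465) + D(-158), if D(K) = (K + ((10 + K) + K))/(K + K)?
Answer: -1462806/79 ≈ -18517.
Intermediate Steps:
D(K) = (10 + 3*K)/(2*K) (D(K) = (K + (10 + 2*K))/((2*K)) = (10 + 3*K)*(1/(2*K)) = (10 + 3*K)/(2*K))
(-23983 + 5465) + D(-158) = (-23983 + 5465) + (3/2 + 5/(-158)) = -18518 + (3/2 + 5*(-1/158)) = -18518 + (3/2 - 5/158) = -18518 + 116/79 = -1462806/79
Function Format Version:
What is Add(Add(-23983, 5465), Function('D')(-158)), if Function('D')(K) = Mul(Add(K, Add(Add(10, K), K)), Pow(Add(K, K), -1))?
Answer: Rational(-1462806, 79) ≈ -18517.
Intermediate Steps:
Function('D')(K) = Mul(Rational(1, 2), Pow(K, -1), Add(10, Mul(3, K))) (Function('D')(K) = Mul(Add(K, Add(10, Mul(2, K))), Pow(Mul(2, K), -1)) = Mul(Add(10, Mul(3, K)), Mul(Rational(1, 2), Pow(K, -1))) = Mul(Rational(1, 2), Pow(K, -1), Add(10, Mul(3, K))))
Add(Add(-23983, 5465), Function('D')(-158)) = Add(Add(-23983, 5465), Add(Rational(3, 2), Mul(5, Pow(-158, -1)))) = Add(-18518, Add(Rational(3, 2), Mul(5, Rational(-1, 158)))) = Add(-18518, Add(Rational(3, 2), Rational(-5, 158))) = Add(-18518, Rational(116, 79)) = Rational(-1462806, 79)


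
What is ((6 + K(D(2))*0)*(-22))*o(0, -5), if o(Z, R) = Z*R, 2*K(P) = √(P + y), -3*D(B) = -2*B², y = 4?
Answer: 0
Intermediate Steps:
D(B) = 2*B²/3 (D(B) = -(-2)*B²/3 = 2*B²/3)
K(P) = √(4 + P)/2 (K(P) = √(P + 4)/2 = √(4 + P)/2)
o(Z, R) = R*Z
((6 + K(D(2))*0)*(-22))*o(0, -5) = ((6 + (√(4 + (⅔)*2²)/2)*0)*(-22))*(-5*0) = ((6 + (√(4 + (⅔)*4)/2)*0)*(-22))*0 = ((6 + (√(4 + 8/3)/2)*0)*(-22))*0 = ((6 + (√(20/3)/2)*0)*(-22))*0 = ((6 + ((2*√15/3)/2)*0)*(-22))*0 = ((6 + (√15/3)*0)*(-22))*0 = ((6 + 0)*(-22))*0 = (6*(-22))*0 = -132*0 = 0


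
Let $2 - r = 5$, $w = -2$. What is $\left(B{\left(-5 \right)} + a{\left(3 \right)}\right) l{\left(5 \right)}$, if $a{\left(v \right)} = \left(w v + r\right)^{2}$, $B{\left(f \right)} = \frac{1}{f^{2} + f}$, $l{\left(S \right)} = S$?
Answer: $\frac{1621}{4} \approx 405.25$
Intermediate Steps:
$r = -3$ ($r = 2 - 5 = -3$)
$B{\left(f \right)} = \frac{1}{f + f^{2}}$
$a{\left(v \right)} = \left(-3 - 2 v\right)^{2}$ ($a{\left(v \right)} = \left(- 2 v - 3\right)^{2} = \left(-3 - 2 v\right)^{2}$)
$\left(B{\left(-5 \right)} + a{\left(3 \right)}\right) l{\left(5 \right)} = \left(\frac{1}{\left(-5\right) \left(1 - 5\right)} + \left(3 + 2 \cdot 3\right)^{2}\right) 5 = \left(- \frac{1}{5 \left(-4\right)} + \left(3 + 6\right)^{2}\right) 5 = \left(\left(- \frac{1}{5}\right) \left(- \frac{1}{4}\right) + 9^{2}\right) 5 = \left(\frac{1}{20} + 81\right) 5 = \frac{1621}{20} \cdot 5 = \frac{1621}{4}$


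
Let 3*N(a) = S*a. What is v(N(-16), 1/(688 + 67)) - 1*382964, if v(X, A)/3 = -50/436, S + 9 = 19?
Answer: -83486227/218 ≈ -3.8296e+5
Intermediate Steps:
S = 10 (S = -9 + 19 = 10)
N(a) = 10*a/3 (N(a) = (10*a)/3 = 10*a/3)
v(X, A) = -75/218 (v(X, A) = 3*(-50/436) = 3*(-50*1/436) = 3*(-25/218) = -75/218)
v(N(-16), 1/(688 + 67)) - 1*382964 = -75/218 - 1*382964 = -75/218 - 382964 = -83486227/218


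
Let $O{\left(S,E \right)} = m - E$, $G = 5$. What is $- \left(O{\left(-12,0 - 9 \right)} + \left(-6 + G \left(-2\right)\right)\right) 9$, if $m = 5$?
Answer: $18$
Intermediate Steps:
$O{\left(S,E \right)} = 5 - E$
$- \left(O{\left(-12,0 - 9 \right)} + \left(-6 + G \left(-2\right)\right)\right) 9 = - \left(\left(5 - \left(0 - 9\right)\right) + \left(-6 + 5 \left(-2\right)\right)\right) 9 = - \left(\left(5 - \left(0 - 9\right)\right) - 16\right) 9 = - \left(\left(5 - -9\right) - 16\right) 9 = - \left(\left(5 + 9\right) - 16\right) 9 = - \left(14 - 16\right) 9 = - \left(-2\right) 9 = \left(-1\right) \left(-18\right) = 18$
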